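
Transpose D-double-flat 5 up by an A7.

C 6

Counting seven letter names up from D lands on C.
An augmented seventh spans 12 semitones, so from Dbb5 the target pitch is C6.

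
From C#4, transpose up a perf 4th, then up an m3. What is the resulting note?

A4

A perfect fourth up from C#4 is F#4.
A minor third up from F#4 is A4.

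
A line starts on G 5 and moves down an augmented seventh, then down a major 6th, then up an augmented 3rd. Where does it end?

Down an augmented seventh from G5: Abb4 (12 semitones down).
Abb4 down a major sixth → Cbb4 (9 semitones).
An augmented third up from Cbb4 is Eb4.

E flat 4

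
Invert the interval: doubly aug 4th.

dd5

The rule of nine gives the new number: 9 − 4 = 5, so a fourth becomes a fifth.
Quality inverts too: doubly augmented becomes doubly diminished. That makes the inversion a doubly diminished fifth.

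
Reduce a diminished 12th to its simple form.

Take out an octave (7 from the number): 12 − 7 = 5.
Quality carries through unchanged, so the simple form is a diminished fifth.

diminished 5th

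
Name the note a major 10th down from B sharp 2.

Three letters down from B (plus an octave) reaches G.
A major tenth spans 16 semitones, so from B#2 the target pitch is G#1.

G sharp 1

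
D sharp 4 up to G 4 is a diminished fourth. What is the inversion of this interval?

The rule of nine gives the new number: 9 − 4 = 5, so a fourth becomes a fifth.
The quality also flips — diminished becomes augmented — giving an augmented fifth.

augmented fifth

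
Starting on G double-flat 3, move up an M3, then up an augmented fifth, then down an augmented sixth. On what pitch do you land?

Up a major third from Gbb3: Bbb3 (4 semitones up).
Bbb3 up an augmented fifth → F4 (8 semitones).
F4 down an augmented sixth → Abb3 (10 semitones).

A double-flat 3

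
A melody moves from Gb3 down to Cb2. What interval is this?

Descending from Gb3 to Cb2 is the same interval as ascending Cb2 to Gb3.
C to G spans five letter names (C-D-E-F-G), plus an octave: a twelfth.
Counting semitones, Cb2→Gb3 is 19, which is the perfect twelfth.
(Equivalently, a compound perfect fifth: a perfect fifth plus an octave.)

perfect 12th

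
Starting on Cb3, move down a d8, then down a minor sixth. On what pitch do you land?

E1

Down a diminished octave from Cb3: C2 (11 semitones down).
Down a minor sixth from C2: E1 (8 semitones down).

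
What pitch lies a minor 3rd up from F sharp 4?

A 4

The third takes the letter from F up to A.
A minor third spans 3 semitones, so from F#4 the target pitch is A4.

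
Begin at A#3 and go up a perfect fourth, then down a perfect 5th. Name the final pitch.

A perfect fourth up from A#3 is D#4.
A perfect fifth down from D#4 is G#3.

G#3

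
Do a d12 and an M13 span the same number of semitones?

No

A diminished twelfth is 18 semitones but a major thirteenth is 21 semitones — different sizes.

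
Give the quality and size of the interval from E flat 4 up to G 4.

major 3rd

E to G spans three letter names (E-F-G): a third.
Eb4 to G4 is 4 semitones, matching the major third exactly, so the quality is major.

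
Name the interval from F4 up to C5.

perfect fifth

F to C spans five letter names (F-G-A-B-C), so the interval is some kind of fifth.
The perfect fifth spans 7 semitones, and F4 to C5 is exactly 7 semitones — so this is a perfect fifth.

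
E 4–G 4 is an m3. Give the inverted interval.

major 6th

The rule of nine gives the new number: 9 − 3 = 6, so a third becomes a sixth.
And minor becomes major under inversion, so we get a major sixth.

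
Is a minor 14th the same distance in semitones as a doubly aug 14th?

No

A minor fourteenth is 22 semitones but a doubly augmented fourteenth is 25 semitones — different sizes.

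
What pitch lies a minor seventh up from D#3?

The seventh takes the letter from D up to C.
Moving 10 semitones up from D#3 (the size of a minor seventh) reaches C#4.

C#4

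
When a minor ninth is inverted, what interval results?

First reduce the compound minor ninth to its simple form, a minor second.
Interval numbers invert to sum to nine: 2 + 7 = 9, so a second inverts to a seventh.
The quality also flips — minor becomes major — giving a major seventh.

major seventh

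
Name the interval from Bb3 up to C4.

B to C spans two letter names (B-C) — that makes it a second of some quality.
Counting semitones, Bb3→C4 is 2, which is the major second.

major 2nd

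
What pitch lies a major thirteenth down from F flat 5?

Counting six letter names plus an octave down from F lands on A.
A major thirteenth spans 21 semitones, so from Fb5 the target pitch is Abb3.

A double-flat 3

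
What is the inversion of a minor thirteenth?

First reduce the compound minor thirteenth to its simple form, a minor sixth.
The rule of nine gives the new number: 9 − 6 = 3, so a sixth becomes a third.
The quality also flips — minor becomes major — giving a major third.

M3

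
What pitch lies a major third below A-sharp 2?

The third takes the letter from A down to F.
A major third spans 4 semitones, so from A#2 the target pitch is F#2.

F-sharp 2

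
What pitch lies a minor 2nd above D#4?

E4

Counting two letter names up from D lands on E.
Moving 1 semitone up from D#4 (the size of a minor second) reaches E4.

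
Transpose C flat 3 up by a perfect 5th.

Counting five letter names up from C lands on G.
A perfect fifth is 7 semitones; 7 semitones up from Cb3 gives Gb3.

G flat 3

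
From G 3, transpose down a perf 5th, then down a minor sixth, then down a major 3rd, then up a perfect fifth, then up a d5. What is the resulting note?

D flat 3

Down a perfect fifth from G3: C3 (7 semitones down).
A minor sixth down from C3 is E2.
E2 down a major third → C2 (4 semitones).
A perfect fifth up from C2 is G2.
A diminished fifth up from G2 is Db3.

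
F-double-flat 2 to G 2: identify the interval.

doubly augmented second

F to G spans two letter names (F-G) — that makes it a second of some quality.
A major second would be 2 semitones; Fbb2 to G2 is 4, two semitones wider, so the interval is doubly augmented.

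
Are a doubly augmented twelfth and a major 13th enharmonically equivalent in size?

A doubly augmented twelfth = 21 semitones = a major thirteenth; enharmonically equal.

Yes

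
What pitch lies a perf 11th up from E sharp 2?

A sharp 3

Four letters up from E (plus an octave) reaches A.
A perfect eleventh spans 17 semitones, so from E#2 the target pitch is A#3.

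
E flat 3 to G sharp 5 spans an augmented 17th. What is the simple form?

Each octave removed subtracts seven from the number: 17 − 14 = 3.
Quality carries through unchanged, so the simple form is an augmented third.

augmented 3rd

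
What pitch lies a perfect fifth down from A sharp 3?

D sharp 3

The fifth takes the letter from A down to D.
A perfect fifth is 7 semitones; 7 semitones down from A#3 gives D#3.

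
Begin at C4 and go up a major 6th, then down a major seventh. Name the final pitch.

Bb3

C4 up a major sixth → A4 (9 semitones).
Down a major seventh from A4: Bb3 (11 semitones down).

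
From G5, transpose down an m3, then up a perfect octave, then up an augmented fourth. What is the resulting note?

A minor third down from G5 is E5.
A perfect octave up from E5 is E6.
An augmented fourth up from E6 is A#6.

A#6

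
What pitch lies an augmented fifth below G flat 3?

The fifth takes the letter from G down to C.
Moving 8 semitones down from Gb3 (the size of an augmented fifth) reaches Cbb3.

C double-flat 3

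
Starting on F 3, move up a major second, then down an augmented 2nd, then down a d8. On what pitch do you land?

F 2

Up a major second from F3: G3 (2 semitones up).
An augmented second down from G3 is Fb3.
Down a diminished octave from Fb3: F2 (11 semitones down).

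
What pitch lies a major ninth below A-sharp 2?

G-sharp 1

The ninth's letter: A down two letter names plus an octave → G.
A major ninth is 14 semitones; 14 semitones down from A#2 gives G#1.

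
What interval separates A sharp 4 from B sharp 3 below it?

minor 7th

Descending from A#4 to B#3 is the same interval as ascending B#3 to A#4.
B to A spans seven letter names (B-C-D-E-F-G-A), so the interval is some kind of seventh.
At 10 semitones, B#3→A#4 falls one short of a major seventh: minor.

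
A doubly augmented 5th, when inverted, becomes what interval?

The rule of nine gives the new number: 9 − 5 = 4, so a fifth becomes a fourth.
Quality inverts too: doubly augmented becomes doubly diminished. That makes the inversion a doubly diminished fourth.

doubly diminished 4th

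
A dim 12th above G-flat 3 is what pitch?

The twelfth's letter: G up five letter names plus an octave → D.
A diminished twelfth is 18 semitones; 18 semitones up from Gb3 gives Dbb5.

D-double-flat 5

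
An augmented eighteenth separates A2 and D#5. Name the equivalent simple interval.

augmented fourth

Each octave removed subtracts seven from the number: 18 − 14 = 4.
So an augmented eighteenth is 2 octaves plus an augmented fourth. The quality is unchanged.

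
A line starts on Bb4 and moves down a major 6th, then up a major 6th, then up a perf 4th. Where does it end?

Eb5

Down a major sixth from Bb4: Db4 (9 semitones down).
Up a major sixth from Db4: Bb4 (9 semitones up).
Up a perfect fourth from Bb4: Eb5 (5 semitones up).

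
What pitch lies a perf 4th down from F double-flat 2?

C double-flat 2

Four letter names down from F: C.
A perfect fourth spans 5 semitones, so from Fbb2 the target pitch is Cbb2.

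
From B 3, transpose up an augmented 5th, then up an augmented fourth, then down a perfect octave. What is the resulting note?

B3 up an augmented fifth → F##4 (8 semitones).
An augmented fourth up from F##4 is B##4.
Down a perfect octave from B##4: B##3 (12 semitones down).

B double-sharp 3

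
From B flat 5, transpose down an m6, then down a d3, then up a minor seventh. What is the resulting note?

A sharp 5

A minor sixth down from Bb5 is D5.
A diminished third down from D5 is B#4.
B#4 up a minor seventh → A#5 (10 semitones).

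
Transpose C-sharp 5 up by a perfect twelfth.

G-sharp 6

Five letters up from C (plus an octave) reaches G.
Moving 19 semitones up from C#5 (the size of a perfect twelfth) reaches G#6.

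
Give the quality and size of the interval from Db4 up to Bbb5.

minor thirteenth

D to B spans six letter names (D-E-F-G-A-B), plus an octave: a thirteenth.
Db4 to Bbb5 is 20 semitones, a half step short of the major thirteenth (21), so this is minor.
(Equivalently, a compound minor sixth: a minor sixth plus an octave.)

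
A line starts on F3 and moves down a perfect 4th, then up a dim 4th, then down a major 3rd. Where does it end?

A perfect fourth down from F3 is C3.
A diminished fourth up from C3 is Fb3.
Down a major third from Fb3: Dbb3 (4 semitones down).

Dbb3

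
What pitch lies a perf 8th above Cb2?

Cb3

For an octave the letter name doesn't change: still C, an octave up.
A perfect octave spans 12 semitones, so from Cb2 the target pitch is Cb3.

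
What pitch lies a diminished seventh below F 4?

G sharp 3

The seventh takes the letter from F down to G.
A diminished seventh is 9 semitones; 9 semitones down from F4 gives G#3.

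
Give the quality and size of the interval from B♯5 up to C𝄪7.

B to C spans two letter names (B-C), plus an octave, so the interval is some kind of ninth.
B#5 to C##7 is 14 semitones, matching the major ninth exactly, so the quality is major.
(Equivalently, a compound major second: a major second plus an octave.)

major 9th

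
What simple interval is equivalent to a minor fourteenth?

Subtracting seven from the interval number removes an octave: 14 − 7 = 7.
Quality carries through unchanged, so the simple form is a minor seventh.

m7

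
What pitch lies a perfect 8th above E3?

E4

An octave keeps the letter name E, an octave up from E.
Moving 12 semitones up from E3 (the size of a perfect octave) reaches E4.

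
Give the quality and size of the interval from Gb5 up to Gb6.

G to G is the same letter name, plus an octave, so the interval is some kind of octave.
The perfect octave spans 12 semitones, and Gb5 to Gb6 is exactly 12 semitones — so this is a perfect octave.

P8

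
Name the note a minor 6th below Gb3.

Bb2

The sixth takes the letter from G down to B.
Moving 8 semitones down from Gb3 (the size of a minor sixth) reaches Bb2.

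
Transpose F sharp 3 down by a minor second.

Two letter names down from F: E.
A minor second spans 1 semitone, so from F#3 the target pitch is E#3.

E sharp 3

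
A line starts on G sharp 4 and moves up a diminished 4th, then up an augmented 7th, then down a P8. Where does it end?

B sharp 4

Up a diminished fourth from G#4: C5 (4 semitones up).
C5 up an augmented seventh → B#5 (12 semitones).
A perfect octave down from B#5 is B#4.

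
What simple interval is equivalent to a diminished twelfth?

Each octave removed subtracts seven from the number: 12 − 7 = 5.
Quality carries through unchanged, so the simple form is a diminished fifth.

diminished 5th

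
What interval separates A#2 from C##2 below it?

Descending from A#2 to C##2 is the same interval as ascending C##2 to A#2.
C to A spans six letter names (C-D-E-F-G-A), so the interval is some kind of sixth.
At 8 semitones, C##2→A#2 falls one short of a major sixth: minor.

minor sixth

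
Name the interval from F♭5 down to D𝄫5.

Descending from Fb5 to Dbb5 is the same interval as ascending Dbb5 to Fb5.
D to F spans three letter names (D-E-F), so the interval is some kind of third.
The major third spans 4 semitones, and Dbb5 to Fb5 is exactly 4 semitones — so this is a major third.

major 3rd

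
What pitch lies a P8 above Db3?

An octave keeps the letter name D, an octave up from D.
Moving 12 semitones up from Db3 (the size of a perfect octave) reaches Db4.

Db4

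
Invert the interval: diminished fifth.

augmented 4th

Inverted interval numbers add to nine, so a fifth pairs with a fourth (5 + 4 = 9).
The quality also flips — diminished becomes augmented — giving an augmented fourth.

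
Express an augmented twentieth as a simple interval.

augmented 6th

Each octave removed subtracts seven from the number: 20 − 14 = 6.
So an augmented twentieth is 2 octaves plus an augmented sixth. The quality is unchanged.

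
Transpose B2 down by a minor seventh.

Seven letter names down from B: C.
A minor seventh is 10 semitones; 10 semitones down from B2 gives C#2.

C#2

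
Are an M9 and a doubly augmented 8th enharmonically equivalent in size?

A major ninth = 14 semitones = a doubly augmented octave; enharmonically equal.

Yes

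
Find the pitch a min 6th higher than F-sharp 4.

D 5

The sixth takes the letter from F up to D.
A minor sixth is 8 semitones; 8 semitones up from F#4 gives D5.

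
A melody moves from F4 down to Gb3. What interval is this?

major seventh

Descending from F4 to Gb3 is the same interval as ascending Gb3 to F4.
G to F spans seven letter names (G-A-B-C-D-E-F): a seventh.
Counting semitones, Gb3→F4 is 11, which is the major seventh.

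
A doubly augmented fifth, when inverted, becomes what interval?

Interval numbers invert to sum to nine: 5 + 4 = 9, so a fifth inverts to a fourth.
Quality inverts too: doubly augmented becomes doubly diminished. That makes the inversion a doubly diminished fourth.

doubly diminished fourth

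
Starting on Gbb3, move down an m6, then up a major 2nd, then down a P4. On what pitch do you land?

Down a minor sixth from Gbb3: Bbb2 (8 semitones down).
A major second up from Bbb2 is Cb3.
Cb3 down a perfect fourth → Gb2 (5 semitones).

Gb2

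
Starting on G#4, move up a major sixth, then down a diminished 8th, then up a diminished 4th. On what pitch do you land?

A#4

G#4 up a major sixth → E#5 (9 semitones).
E#5 down a diminished octave → E##4 (11 semitones).
E##4 up a diminished fourth → A#4 (4 semitones).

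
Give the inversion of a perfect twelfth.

First reduce the compound perfect twelfth to its simple form, a perfect fifth.
Inverted interval numbers add to nine, so a fifth pairs with a fourth (5 + 4 = 9).
Quality inverts too: perfect stays perfect. That makes the inversion a perfect fourth.

perfect fourth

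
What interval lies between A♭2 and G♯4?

A to G spans seven letter names (A-B-C-D-E-F-G), plus an octave: a fourteenth.
A major fourteenth would be 23 semitones; Ab2 to G#4 is 24, one semitone wider, so the interval is augmented.
(Equivalently, a compound augmented seventh: an augmented seventh plus an octave.)

A14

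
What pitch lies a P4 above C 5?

F 5

Counting four letter names up from C lands on F.
A perfect fourth spans 5 semitones, so from C5 the target pitch is F5.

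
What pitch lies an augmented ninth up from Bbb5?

C7

Counting two letter names plus an octave up from B lands on C.
An augmented ninth is 15 semitones; 15 semitones up from Bbb5 gives C7.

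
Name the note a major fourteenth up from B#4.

A##6

Seven letters up from B (plus an octave) reaches A.
Moving 23 semitones up from B#4 (the size of a major fourteenth) reaches A##6.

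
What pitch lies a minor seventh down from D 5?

E 4

Seven letter names down from D: E.
A minor seventh spans 10 semitones, so from D5 the target pitch is E4.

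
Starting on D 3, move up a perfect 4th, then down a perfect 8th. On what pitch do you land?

D3 up a perfect fourth → G3 (5 semitones).
Down a perfect octave from G3: G2 (12 semitones down).

G 2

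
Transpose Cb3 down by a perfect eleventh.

Gb1

Counting four letter names plus an octave down from C lands on G.
Moving 17 semitones down from Cb3 (the size of a perfect eleventh) reaches Gb1.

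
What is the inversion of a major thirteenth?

First reduce the compound major thirteenth to its simple form, a major sixth.
Inverted interval numbers add to nine, so a sixth pairs with a third (6 + 3 = 9).
The quality also flips — major becomes minor — giving a minor third.

m3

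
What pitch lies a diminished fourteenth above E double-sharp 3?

Seven letters up from E (plus an octave) reaches D.
A diminished fourteenth is 21 semitones; 21 semitones up from E##3 gives D#5.

D sharp 5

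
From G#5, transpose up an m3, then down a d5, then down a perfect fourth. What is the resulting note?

A minor third up from G#5 is B5.
Down a diminished fifth from B5: E#5 (6 semitones down).
A perfect fourth down from E#5 is B#4.

B#4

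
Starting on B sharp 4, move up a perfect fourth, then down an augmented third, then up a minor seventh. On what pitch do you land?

B flat 5

A perfect fourth up from B#4 is E#5.
An augmented third down from E#5 is C5.
C5 up a minor seventh → Bb5 (10 semitones).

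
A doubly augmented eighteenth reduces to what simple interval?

Each octave removed subtracts seven from the number: 18 − 14 = 4.
Quality carries through unchanged, so the simple form is a doubly augmented fourth.

doubly augmented 4th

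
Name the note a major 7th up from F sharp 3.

The seventh takes the letter from F up to E.
Moving 11 semitones up from F#3 (the size of a major seventh) reaches E#4.

E sharp 4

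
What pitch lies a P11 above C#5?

F#6

Four letters up from C (plus an octave) reaches F.
Moving 17 semitones up from C#5 (the size of a perfect eleventh) reaches F#6.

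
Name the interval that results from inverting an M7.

minor 2nd

The rule of nine gives the new number: 9 − 7 = 2, so a seventh becomes a second.
Quality inverts too: major becomes minor. That makes the inversion a minor second.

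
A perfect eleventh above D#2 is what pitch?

The eleventh's letter: D up four letter names plus an octave → G.
Moving 17 semitones up from D#2 (the size of a perfect eleventh) reaches G#3.

G#3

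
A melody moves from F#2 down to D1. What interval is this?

major tenth

Descending from F#2 to D1 is the same interval as ascending D1 to F#2.
D to F spans three letter names (D-E-F), plus an octave, so the interval is some kind of tenth.
D1 to F#2 is 16 semitones, matching the major tenth exactly, so the quality is major.
(Equivalently, a compound major third: a major third plus an octave.)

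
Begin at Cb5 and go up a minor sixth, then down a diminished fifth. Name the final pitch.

A minor sixth up from Cb5 is Abb5.
Down a diminished fifth from Abb5: Db5 (6 semitones down).

Db5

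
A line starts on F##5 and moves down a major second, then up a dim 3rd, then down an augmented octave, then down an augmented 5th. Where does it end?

Cbb4

A major second down from F##5 is E#5.
E#5 up a diminished third → G5 (2 semitones).
An augmented octave down from G5 is Gb4.
Down an augmented fifth from Gb4: Cbb4 (8 semitones down).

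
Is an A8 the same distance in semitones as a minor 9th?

Both span 13 semitones: an augmented octave and a minor ninth are the same chromatic distance.

Yes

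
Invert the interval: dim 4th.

Inverted interval numbers add to nine, so a fourth pairs with a fifth (4 + 5 = 9).
The quality also flips — diminished becomes augmented — giving an augmented fifth.

augmented fifth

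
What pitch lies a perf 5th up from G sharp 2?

D sharp 3

Five letter names up from G: D.
A perfect fifth is 7 semitones; 7 semitones up from G#2 gives D#3.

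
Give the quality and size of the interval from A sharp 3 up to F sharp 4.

minor sixth

A to F spans six letter names (A-B-C-D-E-F): a sixth.
A#3 to F#4 is 8 semitones, a half step short of the major sixth (9), so this is minor.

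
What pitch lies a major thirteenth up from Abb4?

Counting six letter names plus an octave up from A lands on F.
A major thirteenth spans 21 semitones, so from Abb4 the target pitch is Fb6.

Fb6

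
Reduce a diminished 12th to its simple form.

diminished 5th

Each octave removed subtracts seven from the number: 12 − 7 = 5.
Quality carries through unchanged, so the simple form is a diminished fifth.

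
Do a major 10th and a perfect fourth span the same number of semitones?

No

16 semitones (major tenth) vs 5 semitones (perfect fourth): not equal.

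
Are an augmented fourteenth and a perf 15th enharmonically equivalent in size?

An augmented fourteenth = 24 semitones = a perfect fifteenth; enharmonically equal.

Yes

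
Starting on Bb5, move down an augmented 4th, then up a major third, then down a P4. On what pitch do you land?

Eb5

Bb5 down an augmented fourth → Fb5 (6 semitones).
A major third up from Fb5 is Ab5.
Ab5 down a perfect fourth → Eb5 (5 semitones).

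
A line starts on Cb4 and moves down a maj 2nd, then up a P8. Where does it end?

Bbb4

Cb4 down a major second → Bbb3 (2 semitones).
Up a perfect octave from Bbb3: Bbb4 (12 semitones up).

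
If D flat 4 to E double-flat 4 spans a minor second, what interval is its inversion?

M7

Interval numbers invert to sum to nine: 2 + 7 = 9, so a second inverts to a seventh.
The quality also flips — minor becomes major — giving a major seventh.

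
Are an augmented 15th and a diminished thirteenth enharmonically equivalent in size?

No

25 semitones (augmented fifteenth) vs 19 semitones (diminished thirteenth): not equal.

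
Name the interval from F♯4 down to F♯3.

perfect 8th

Descending from F#4 to F#3 is the same interval as ascending F#3 to F#4.
F to F is the same letter name, plus an octave — that makes it an octave of some quality.
Counting semitones, F#3→F#4 is 12, which is the perfect octave.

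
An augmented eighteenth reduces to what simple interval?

augmented fourth

Each octave removed subtracts seven from the number: 18 − 14 = 4.
So an augmented eighteenth is 2 octaves plus an augmented fourth. The quality is unchanged.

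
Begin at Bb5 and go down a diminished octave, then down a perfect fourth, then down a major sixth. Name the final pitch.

A3

A diminished octave down from Bb5 is B4.
B4 down a perfect fourth → F#4 (5 semitones).
F#4 down a major sixth → A3 (9 semitones).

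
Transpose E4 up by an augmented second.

Two letter names up from E: F.
An augmented second spans 3 semitones, so from E4 the target pitch is F##4.

F##4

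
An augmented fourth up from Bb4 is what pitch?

E5

The fourth takes the letter from B up to E.
Moving 6 semitones up from Bb4 (the size of an augmented fourth) reaches E5.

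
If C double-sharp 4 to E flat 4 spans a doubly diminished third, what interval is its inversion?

doubly augmented sixth

Inverted interval numbers add to nine, so a third pairs with a sixth (3 + 6 = 9).
Quality inverts too: doubly diminished becomes doubly augmented. That makes the inversion a doubly augmented sixth.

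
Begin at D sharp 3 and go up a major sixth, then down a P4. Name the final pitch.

D#3 up a major sixth → B#3 (9 semitones).
Down a perfect fourth from B#3: F##3 (5 semitones down).

F double-sharp 3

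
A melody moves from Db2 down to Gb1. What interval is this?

perfect fifth

Descending from Db2 to Gb1 is the same interval as ascending Gb1 to Db2.
G to D spans five letter names (G-A-B-C-D), so the interval is some kind of fifth.
Counting semitones, Gb1→Db2 is 7, which is the perfect fifth.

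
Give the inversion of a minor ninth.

major 7th

First reduce the compound minor ninth to its simple form, a minor second.
The rule of nine gives the new number: 9 − 2 = 7, so a second becomes a seventh.
Quality inverts too: minor becomes major. That makes the inversion a major seventh.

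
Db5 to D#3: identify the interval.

Descending from Db5 to D#3 is the same interval as ascending D#3 to Db5.
D to D is the same letter name, plus 2 octaves, so the interval is some kind of fifteenth.
A perfect fifteenth would be 24 semitones; D#3 to Db5 is 22, two semitones narrower, so the interval is doubly diminished.
(Equivalently, a compound doubly diminished octave: a doubly diminished octave plus an octave.)

doubly diminished fifteenth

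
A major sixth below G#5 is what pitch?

B4

Counting six letter names down from G lands on B.
Moving 9 semitones down from G#5 (the size of a major sixth) reaches B4.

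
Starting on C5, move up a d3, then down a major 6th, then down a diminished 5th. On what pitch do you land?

Cb4

A diminished third up from C5 is Ebb5.
A major sixth down from Ebb5 is Gbb4.
Gbb4 down a diminished fifth → Cb4 (6 semitones).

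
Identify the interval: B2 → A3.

minor seventh

B to A spans seven letter names (B-C-D-E-F-G-A) — that makes it a seventh of some quality.
B2 to A3 is 10 semitones, a half step short of the major seventh (11), so this is minor.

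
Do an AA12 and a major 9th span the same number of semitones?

No

A doubly augmented twelfth is 21 semitones but a major ninth is 14 semitones — different sizes.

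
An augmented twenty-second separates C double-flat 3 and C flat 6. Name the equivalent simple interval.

A8

Subtracting seven from the interval number removes an octave: 22 − 14 = 8.
So an augmented twenty-second is 2 octaves plus an augmented octave. The quality is unchanged.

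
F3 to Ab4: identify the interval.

F to A spans three letter names (F-G-A), plus an octave, so the interval is some kind of tenth.
At 15 semitones, F3→Ab4 falls one short of a major tenth: minor.
(Equivalently, a compound minor third: a minor third plus an octave.)

minor tenth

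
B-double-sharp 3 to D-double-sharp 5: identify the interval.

B to D spans three letter names (B-C-D), plus an octave, so the interval is some kind of tenth.
At 15 semitones, B##3→D##5 falls one short of a major tenth: minor.
(Equivalently, a compound minor third: a minor third plus an octave.)

minor tenth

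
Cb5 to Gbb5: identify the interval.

C to G spans five letter names (C-D-E-F-G) — that makes it a fifth of some quality.
The perfect fifth is 7 semitones; here we have 6, one semitone narrower: diminished.

diminished fifth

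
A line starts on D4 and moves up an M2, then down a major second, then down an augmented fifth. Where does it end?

Gb3

Up a major second from D4: E4 (2 semitones up).
Down a major second from E4: D4 (2 semitones down).
D4 down an augmented fifth → Gb3 (8 semitones).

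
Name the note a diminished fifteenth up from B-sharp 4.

A fifteenth keeps the letter name B, two octaves up from B.
A diminished fifteenth spans 23 semitones, so from B#4 the target pitch is B6.

B 6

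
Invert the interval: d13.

augmented third

First reduce the compound diminished thirteenth to its simple form, a diminished sixth.
Interval numbers invert to sum to nine: 6 + 3 = 9, so a sixth inverts to a third.
The quality also flips — diminished becomes augmented — giving an augmented third.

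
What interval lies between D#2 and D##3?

augmented octave

D to D is the same letter name, plus an octave: an octave.
A perfect octave would be 12 semitones; D#2 to D##3 is 13, one semitone wider, so the interval is augmented.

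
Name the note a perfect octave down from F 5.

F 4

The letter stays F (same as the start), shifted an octave down.
A perfect octave spans 12 semitones, so from F5 the target pitch is F4.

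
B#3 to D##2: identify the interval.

minor thirteenth

Descending from B#3 to D##2 is the same interval as ascending D##2 to B#3.
D to B spans six letter names (D-E-F-G-A-B), plus an octave, so the interval is some kind of thirteenth.
A major thirteenth would be 21 semitones, but D##2 to B#3 is 20 — one semitone narrower, making it a minor thirteenth.
(Equivalently, a compound minor sixth: a minor sixth plus an octave.)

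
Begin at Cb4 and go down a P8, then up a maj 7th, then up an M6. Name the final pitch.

G4

Down a perfect octave from Cb4: Cb3 (12 semitones down).
Cb3 up a major seventh → Bb3 (11 semitones).
Up a major sixth from Bb3: G4 (9 semitones up).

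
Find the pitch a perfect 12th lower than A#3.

D#2

Five letters down from A (plus an octave) reaches D.
A perfect twelfth spans 19 semitones, so from A#3 the target pitch is D#2.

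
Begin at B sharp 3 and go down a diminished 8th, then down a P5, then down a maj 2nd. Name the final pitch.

D double-sharp 2

Down a diminished octave from B#3: B##2 (11 semitones down).
B##2 down a perfect fifth → E##2 (7 semitones).
Down a major second from E##2: D##2 (2 semitones down).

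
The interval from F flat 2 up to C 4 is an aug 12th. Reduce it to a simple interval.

Subtracting seven from the interval number removes an octave: 12 − 7 = 5.
Quality carries through unchanged, so the simple form is an augmented fifth.

augmented 5th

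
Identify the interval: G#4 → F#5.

G to F spans seven letter names (G-A-B-C-D-E-F): a seventh.
A major seventh would be 11 semitones, but G#4 to F#5 is 10 — one semitone narrower, making it a minor seventh.

minor seventh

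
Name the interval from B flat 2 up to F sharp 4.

augmented 12th

B to F spans five letter names (B-C-D-E-F), plus an octave — that makes it a twelfth of some quality.
A perfect twelfth would be 19 semitones; Bb2 to F#4 is 20, one semitone wider, so the interval is augmented.
(Equivalently, a compound augmented fifth: an augmented fifth plus an octave.)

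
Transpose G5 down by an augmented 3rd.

Counting three letter names down from G lands on E.
An augmented third spans 5 semitones, so from G5 the target pitch is Ebb5.

Ebb5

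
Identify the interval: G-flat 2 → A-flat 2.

G to A spans two letter names (G-A) — that makes it a second of some quality.
The major second spans 2 semitones, and Gb2 to Ab2 is exactly 2 semitones — so this is a major second.

major 2nd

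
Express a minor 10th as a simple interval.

Take out an octave (7 from the number): 10 − 7 = 3.
So a minor tenth is an octave plus a minor third. The quality is unchanged.

minor third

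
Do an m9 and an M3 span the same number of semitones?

13 semitones (minor ninth) vs 4 semitones (major third): not equal.

No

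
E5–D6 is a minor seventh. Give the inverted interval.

Interval numbers invert to sum to nine: 7 + 2 = 9, so a seventh inverts to a second.
Quality inverts too: minor becomes major. That makes the inversion a major second.

major 2nd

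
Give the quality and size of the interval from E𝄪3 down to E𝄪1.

perfect fifteenth

Descending from E##3 to E##1 is the same interval as ascending E##1 to E##3.
E to E is the same letter name, plus 2 octaves, so the interval is some kind of fifteenth.
E##1 to E##3 is 24 semitones, matching the perfect fifteenth exactly, so the quality is perfect.
(Equivalently, a compound perfect octave: a perfect octave plus an octave.)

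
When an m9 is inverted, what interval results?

major 7th

First reduce the compound minor ninth to its simple form, a minor second.
Inverted interval numbers add to nine, so a second pairs with a seventh (2 + 7 = 9).
The quality also flips — minor becomes major — giving a major seventh.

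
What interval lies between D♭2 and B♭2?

D to B spans six letter names (D-E-F-G-A-B), so the interval is some kind of sixth.
The major sixth spans 9 semitones, and Db2 to Bb2 is exactly 9 semitones — so this is a major sixth.

M6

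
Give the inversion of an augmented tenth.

First reduce the compound augmented tenth to its simple form, an augmented third.
Interval numbers invert to sum to nine: 3 + 6 = 9, so a third inverts to a sixth.
And augmented becomes diminished under inversion, so we get a diminished sixth.

d6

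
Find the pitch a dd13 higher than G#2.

Six letters up from G (plus an octave) reaches E.
A doubly diminished thirteenth is 18 semitones; 18 semitones up from G#2 gives Ebb4.

Ebb4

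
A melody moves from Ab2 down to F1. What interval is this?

minor tenth

Descending from Ab2 to F1 is the same interval as ascending F1 to Ab2.
F to A spans three letter names (F-G-A), plus an octave — that makes it a tenth of some quality.
A major tenth would be 16 semitones, but F1 to Ab2 is 15 — one semitone narrower, making it a minor tenth.
(Equivalently, a compound minor third: a minor third plus an octave.)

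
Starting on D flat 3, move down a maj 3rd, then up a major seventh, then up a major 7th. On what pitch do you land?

Down a major third from Db3: Bbb2 (4 semitones down).
Up a major seventh from Bbb2: Ab3 (11 semitones up).
Ab3 up a major seventh → G4 (11 semitones).

G 4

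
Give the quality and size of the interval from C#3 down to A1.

Descending from C#3 to A1 is the same interval as ascending A1 to C#3.
A to C spans three letter names (A-B-C), plus an octave, so the interval is some kind of tenth.
The major tenth spans 16 semitones, and A1 to C#3 is exactly 16 semitones — so this is a major tenth.
(Equivalently, a compound major third: a major third plus an octave.)

M10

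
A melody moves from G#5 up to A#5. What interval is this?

G to A spans two letter names (G-A), so the interval is some kind of second.
Counting semitones, G#5→A#5 is 2, which is the major second.

M2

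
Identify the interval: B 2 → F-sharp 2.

Descending from B2 to F#2 is the same interval as ascending F#2 to B2.
F to B spans four letter names (F-G-A-B) — that makes it a fourth of some quality.
Counting semitones, F#2→B2 is 5, which is the perfect fourth.

perfect 4th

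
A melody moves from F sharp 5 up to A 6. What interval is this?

minor 10th

F to A spans three letter names (F-G-A), plus an octave: a tenth.
F#5 to A6 is 15 semitones, a half step short of the major tenth (16), so this is minor.
(Equivalently, a compound minor third: a minor third plus an octave.)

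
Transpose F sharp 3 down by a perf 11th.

C sharp 2

Four letters down from F (plus an octave) reaches C.
A perfect eleventh is 17 semitones; 17 semitones down from F#3 gives C#2.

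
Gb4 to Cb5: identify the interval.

perfect fourth

G to C spans four letter names (G-A-B-C): a fourth.
Gb4 to Cb5 is 5 semitones, matching the perfect fourth exactly, so the quality is perfect.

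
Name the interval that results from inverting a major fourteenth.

m2

First reduce the compound major fourteenth to its simple form, a major seventh.
Interval numbers invert to sum to nine: 7 + 2 = 9, so a seventh inverts to a second.
Quality inverts too: major becomes minor. That makes the inversion a minor second.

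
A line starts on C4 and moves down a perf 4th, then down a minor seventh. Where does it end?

A2

C4 down a perfect fourth → G3 (5 semitones).
G3 down a minor seventh → A2 (10 semitones).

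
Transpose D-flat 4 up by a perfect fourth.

G-flat 4

Counting four letter names up from D lands on G.
Moving 5 semitones up from Db4 (the size of a perfect fourth) reaches Gb4.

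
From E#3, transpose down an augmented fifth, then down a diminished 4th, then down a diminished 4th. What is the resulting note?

B##1

An augmented fifth down from E#3 is A2.
Down a diminished fourth from A2: E#2 (4 semitones down).
A diminished fourth down from E#2 is B##1.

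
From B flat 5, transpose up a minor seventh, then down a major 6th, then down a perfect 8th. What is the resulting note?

Bb5 up a minor seventh → Ab6 (10 semitones).
A major sixth down from Ab6 is Cb6.
A perfect octave down from Cb6 is Cb5.

C flat 5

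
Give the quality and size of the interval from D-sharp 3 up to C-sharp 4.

D to C spans seven letter names (D-E-F-G-A-B-C), so the interval is some kind of seventh.
D#3 to C#4 is 10 semitones, a half step short of the major seventh (11), so this is minor.

minor seventh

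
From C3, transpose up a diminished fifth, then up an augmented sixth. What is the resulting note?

E4

C3 up a diminished fifth → Gb3 (6 semitones).
An augmented sixth up from Gb3 is E4.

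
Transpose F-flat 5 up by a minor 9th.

G-double-flat 6

Two letters up from F (plus an octave) reaches G.
A minor ninth spans 13 semitones, so from Fb5 the target pitch is Gbb6.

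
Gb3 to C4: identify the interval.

G to C spans four letter names (G-A-B-C) — that makes it a fourth of some quality.
Gb3 to C4 spans 6 semitones — one semitone wider than the perfect fourth (5) — giving an augmented fourth.

augmented 4th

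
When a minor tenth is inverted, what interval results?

First reduce the compound minor tenth to its simple form, a minor third.
Inverted interval numbers add to nine, so a third pairs with a sixth (3 + 6 = 9).
The quality also flips — minor becomes major — giving a major sixth.

major sixth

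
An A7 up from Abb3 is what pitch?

G4

The seventh takes the letter from A up to G.
An augmented seventh is 12 semitones; 12 semitones up from Abb3 gives G4.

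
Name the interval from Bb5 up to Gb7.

B to G spans six letter names (B-C-D-E-F-G), plus an octave — that makes it a thirteenth of some quality.
At 20 semitones, Bb5→Gb7 falls one short of a major thirteenth: minor.
(Equivalently, a compound minor sixth: a minor sixth plus an octave.)

minor thirteenth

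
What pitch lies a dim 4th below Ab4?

E4

Counting four letter names down from A lands on E.
A diminished fourth spans 4 semitones, so from Ab4 the target pitch is E4.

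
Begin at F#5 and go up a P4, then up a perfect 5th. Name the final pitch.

F#6

Up a perfect fourth from F#5: B5 (5 semitones up).
B5 up a perfect fifth → F#6 (7 semitones).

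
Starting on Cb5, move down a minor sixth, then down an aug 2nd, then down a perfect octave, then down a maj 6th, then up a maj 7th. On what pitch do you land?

Ebb3

Cb5 down a minor sixth → Eb4 (8 semitones).
Eb4 down an augmented second → Dbb4 (3 semitones).
A perfect octave down from Dbb4 is Dbb3.
A major sixth down from Dbb3 is Fbb2.
A major seventh up from Fbb2 is Ebb3.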